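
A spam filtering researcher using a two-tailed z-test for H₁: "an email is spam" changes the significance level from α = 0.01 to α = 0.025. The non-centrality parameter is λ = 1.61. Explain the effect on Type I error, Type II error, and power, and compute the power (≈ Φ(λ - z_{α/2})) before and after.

Increasing α from 0.01 to 0.025:
• Type I error rate increases (α is the Type I rate by definition).
• Critical value moves from z_{α/2} = 2.576 to 2.241, so power = Φ(λ - z_{α/2}) goes from Φ(1.61 - 2.576) = 0.167 to Φ(1.61 - 2.241) = 0.264.
• Type II error rate β = 1 - power therefore decreases (0.833 → 0.736).
Appropriate when false negatives are costly — here, a spam email lands in the inbox.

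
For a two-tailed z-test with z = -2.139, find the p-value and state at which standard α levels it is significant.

p = 2·P(Z > |-2.139|) = 2·(1 - Φ(2.139)) ≈ 0.0324. Significant at α = 0.1; Significant at α = 0.05.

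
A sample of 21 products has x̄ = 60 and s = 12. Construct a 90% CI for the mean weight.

CI = x̄ ± t*(s/√n) = 60 ± 1.725(12/√21) = (55.48, 64.52)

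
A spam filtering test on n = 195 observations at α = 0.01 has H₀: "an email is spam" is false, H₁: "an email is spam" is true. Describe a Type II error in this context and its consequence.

Type II error: failing to reject H₀ when it is false — concluding that an email is spam is not supported when in fact it is. Consequence: a spam email lands in the inbox.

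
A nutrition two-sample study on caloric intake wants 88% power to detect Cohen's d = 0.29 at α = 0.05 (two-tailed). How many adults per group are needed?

z_{α/2} = 1.96, z_β = Φ⁻¹(0.88) = 1.175. For small effect (d = 0.29): n per group = 2(z_{α/2} + z_β)²/d² = 2(1.96 + 1.175)²/0.29² = 233.7 → 234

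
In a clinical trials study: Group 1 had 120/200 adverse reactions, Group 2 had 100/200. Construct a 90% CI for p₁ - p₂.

p̂₁ = 0.6, p̂₂ = 0.5. Difference = 0.1. CI = (0.019, 0.181)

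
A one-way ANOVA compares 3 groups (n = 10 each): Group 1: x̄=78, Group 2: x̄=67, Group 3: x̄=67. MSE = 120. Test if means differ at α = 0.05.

Grand mean = 70.67. SS_between = 806.67, MS_between = 403.33. F = 3.361, F_crit ≈ 3.354. Reject H₀.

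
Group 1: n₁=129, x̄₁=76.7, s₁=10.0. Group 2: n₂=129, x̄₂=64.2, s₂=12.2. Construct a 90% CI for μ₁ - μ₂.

Difference = 12.5. SE = √(10.0²/129 + 12.2²/129) = 1.389. CI = (10.22, 14.78)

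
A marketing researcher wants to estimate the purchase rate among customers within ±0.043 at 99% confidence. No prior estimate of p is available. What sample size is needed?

Conservative approach: use p = 0.5 (maximizes p(1-p) = 0.25). n = z²(0.25)/E² = 2.576²×0.25/0.043² = 897.2 → n = 898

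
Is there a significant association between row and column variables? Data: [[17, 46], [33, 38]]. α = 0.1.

χ² = 5.424. df = 1, critical = 2.706. Reject H₀. Variables are dependent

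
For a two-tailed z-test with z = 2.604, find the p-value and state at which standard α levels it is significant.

p = 2·P(Z > |2.604|) = 2·(1 - Φ(2.604)) ≈ 0.0092. Significant at α = 0.1; Significant at α = 0.05; Significant at α = 0.01.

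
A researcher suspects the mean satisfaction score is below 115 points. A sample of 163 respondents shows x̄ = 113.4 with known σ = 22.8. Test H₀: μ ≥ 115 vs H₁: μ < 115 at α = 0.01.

z = -0.896. Critical value: -2.33. Fail to reject H₀.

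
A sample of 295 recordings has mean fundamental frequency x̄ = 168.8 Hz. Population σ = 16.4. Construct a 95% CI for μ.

CI = x̄ ± z*(σ/√n) = 168.8 ± 1.96(16.4/√295) = 168.8 ± 1.87 = (166.93, 170.67)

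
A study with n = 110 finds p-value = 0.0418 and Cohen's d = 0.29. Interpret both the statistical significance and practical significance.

Statistically significant (p = 0.0418 < 0.05). Cohen's d = 0.29 indicates a small effect size. Both statistical and practical significance should be considered.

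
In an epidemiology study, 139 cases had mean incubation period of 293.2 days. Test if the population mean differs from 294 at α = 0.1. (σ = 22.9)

z = (x̄ - μ₀)/(σ/√n) = (293.2 - 294)/(22.9/√139) = -0.412. Critical value: ±1.645. Since |-0.412| ≤ 1.645, Fail to reject H₀.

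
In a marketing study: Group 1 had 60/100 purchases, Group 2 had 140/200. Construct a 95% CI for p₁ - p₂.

p̂₁ = 0.6, p̂₂ = 0.7. Difference = -0.1. CI = (-0.215, 0.015)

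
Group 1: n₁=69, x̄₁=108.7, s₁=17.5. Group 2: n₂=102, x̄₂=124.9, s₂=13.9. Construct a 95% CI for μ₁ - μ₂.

Difference = -16.2. SE = √(17.5²/69 + 13.9²/102) = 2.516. CI = (-21.13, -11.27)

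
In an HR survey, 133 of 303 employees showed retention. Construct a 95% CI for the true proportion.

p̂ = 0.439. CI = p̂ ± z*√(p̂(1-p̂)/n) = (0.383, 0.495)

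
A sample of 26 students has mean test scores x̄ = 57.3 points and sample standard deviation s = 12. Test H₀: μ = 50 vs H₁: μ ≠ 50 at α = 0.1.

t = (x̄ - μ₀)/(s/√n) = (57.3 - 50)/(12/√26) = 3.102. df = 25, critical t = ±1.708. Reject H₀.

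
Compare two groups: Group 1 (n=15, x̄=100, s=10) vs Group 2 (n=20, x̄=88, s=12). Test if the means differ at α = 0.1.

Pooled sp = 11.2. t = 3.138, df = 33. Critical t = ±1.692. Reject H₀.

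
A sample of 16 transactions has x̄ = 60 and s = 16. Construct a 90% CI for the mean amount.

CI = x̄ ± t*(s/√n) = 60 ± 1.753(16/√16) = (52.99, 67.01)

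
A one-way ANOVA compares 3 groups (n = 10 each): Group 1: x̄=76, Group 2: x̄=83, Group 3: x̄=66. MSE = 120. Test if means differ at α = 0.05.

Grand mean = 75.0. SS_between = 1460.0, MS_between = 730.0. F = 6.083, F_crit ≈ 3.354. Reject H₀.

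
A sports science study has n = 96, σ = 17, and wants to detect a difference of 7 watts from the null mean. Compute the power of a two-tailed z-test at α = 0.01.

SE = σ/√n = 17/√96 = 1.735. Non-centrality λ = d/SE = 7/1.735 = 4.034. Power ≈ Φ(λ - z_{α/2}) = Φ(4.034 - 2.576) = Φ(1.458) = 0.928.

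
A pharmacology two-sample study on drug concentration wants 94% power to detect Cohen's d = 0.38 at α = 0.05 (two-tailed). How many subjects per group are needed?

z_{α/2} = 1.96, z_β = Φ⁻¹(0.94) = 1.555. For small effect (d = 0.38): n per group = 2(z_{α/2} + z_β)²/d² = 2(1.96 + 1.555)²/0.38² = 171.1 → 172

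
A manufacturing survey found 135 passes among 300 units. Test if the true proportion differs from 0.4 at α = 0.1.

p̂ = 0.45, p₀ = 0.4. z = (p̂ - p₀)/√(p₀(1-p₀)/n) = 1.768. Critical: ±1.645. Reject H₀.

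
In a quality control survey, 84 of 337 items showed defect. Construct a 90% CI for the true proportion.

p̂ = 0.249. CI = p̂ ± z*√(p̂(1-p̂)/n) = (0.21, 0.288)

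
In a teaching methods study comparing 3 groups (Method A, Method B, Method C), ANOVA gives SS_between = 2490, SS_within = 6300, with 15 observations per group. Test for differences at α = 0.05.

df_between = 2, df_within = 42. F = MS_between/MS_within = 1245.0/150.0 = 8.3. F_crit ≈ 3.22. Reject H₀. At least one mean differs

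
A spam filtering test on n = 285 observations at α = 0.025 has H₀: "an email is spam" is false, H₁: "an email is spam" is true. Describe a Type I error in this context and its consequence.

Type I error: rejecting H₀ when it is true — concluding that an email is spam when in fact it is not. Consequence: a legitimate email is sent to the spam folder and the user misses it.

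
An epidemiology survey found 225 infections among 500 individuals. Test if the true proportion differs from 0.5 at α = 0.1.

p̂ = 0.45, p₀ = 0.5. z = (p̂ - p₀)/√(p₀(1-p₀)/n) = -2.236. Critical: ±1.645. Reject H₀.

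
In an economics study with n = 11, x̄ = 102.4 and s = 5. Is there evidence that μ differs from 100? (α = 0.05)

t = (x̄ - μ₀)/(s/√n) = (102.4 - 100)/(5/√11) = 1.592. df = 10, critical t = ±2.228. Fail to reject H₀.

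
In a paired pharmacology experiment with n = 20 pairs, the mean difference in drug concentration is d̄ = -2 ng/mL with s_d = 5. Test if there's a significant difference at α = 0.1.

t = d̄/(s_d/√n) = -2/(5/√20) = -1.789. df = 19, critical t = ±1.729. Reject H₀.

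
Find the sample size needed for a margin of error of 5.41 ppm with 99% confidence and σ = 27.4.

n = (z*σ/E)² = (2.576×27.4/5.41)² = 170.2 → n = 171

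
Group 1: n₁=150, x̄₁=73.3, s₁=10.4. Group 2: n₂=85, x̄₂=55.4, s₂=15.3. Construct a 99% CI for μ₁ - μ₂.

Difference = 17.9. SE = √(10.4²/150 + 15.3²/85) = 1.864. CI = (13.1, 22.7)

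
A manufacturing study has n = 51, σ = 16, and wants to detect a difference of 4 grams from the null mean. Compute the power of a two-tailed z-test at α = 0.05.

SE = σ/√n = 16/√51 = 2.24. Non-centrality λ = d/SE = 4/2.24 = 1.785. Power ≈ Φ(λ - z_{α/2}) = Φ(1.785 - 1.96) = Φ(-0.175) = 0.431.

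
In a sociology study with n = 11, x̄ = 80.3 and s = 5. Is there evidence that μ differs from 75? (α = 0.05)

t = (x̄ - μ₀)/(s/√n) = (80.3 - 75)/(5/√11) = 3.516. df = 10, critical t = ±2.228. Reject H₀.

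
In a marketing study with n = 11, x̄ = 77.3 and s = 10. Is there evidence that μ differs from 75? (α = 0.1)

t = (x̄ - μ₀)/(s/√n) = (77.3 - 75)/(10/√11) = 0.763. df = 10, critical t = ±1.812. Fail to reject H₀.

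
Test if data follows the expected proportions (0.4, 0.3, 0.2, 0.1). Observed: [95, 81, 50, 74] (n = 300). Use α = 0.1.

Expected: [120.0, 90.0, 60.0, 30.0]. χ² = 72.308. df = 3, critical = 6.251. Reject H₀.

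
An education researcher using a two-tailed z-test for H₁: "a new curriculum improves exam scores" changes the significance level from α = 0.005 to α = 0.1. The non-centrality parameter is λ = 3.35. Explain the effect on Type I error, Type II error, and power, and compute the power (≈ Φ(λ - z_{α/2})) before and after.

Increasing α from 0.005 to 0.1:
• Type I error rate increases (α is the Type I rate by definition).
• Critical value moves from z_{α/2} = 2.807 to 1.645, so power = Φ(λ - z_{α/2}) goes from Φ(3.35 - 2.807) = 0.706 to Φ(3.35 - 1.645) = 0.956.
• Type II error rate β = 1 - power therefore decreases (0.294 → 0.044).
Appropriate when false negatives are costly — here, keeping the old curriculum when the new one would have helped students.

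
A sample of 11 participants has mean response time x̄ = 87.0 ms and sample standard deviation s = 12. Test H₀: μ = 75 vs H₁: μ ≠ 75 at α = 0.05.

t = (x̄ - μ₀)/(s/√n) = (87.0 - 75)/(12/√11) = 3.317. df = 10, critical t = ±2.228. Reject H₀.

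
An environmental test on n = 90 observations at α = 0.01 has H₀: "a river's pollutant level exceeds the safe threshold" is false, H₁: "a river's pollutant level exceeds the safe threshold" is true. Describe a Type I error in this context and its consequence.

Type I error: rejecting H₀ when it is true — concluding that a river's pollutant level exceeds the safe threshold when in fact it is not. Consequence: shutting down a compliant factory unnecessarily.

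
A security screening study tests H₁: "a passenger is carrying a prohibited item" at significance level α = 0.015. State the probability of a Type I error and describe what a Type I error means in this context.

P(Type I error) = α = 0.015. A Type I error is rejecting H₀ when H₀ is actually true (false positive) — here, concluding that a passenger is carrying a prohibited item when in fact this is not the case. Consequence: detaining an innocent passenger — delay and inconvenience.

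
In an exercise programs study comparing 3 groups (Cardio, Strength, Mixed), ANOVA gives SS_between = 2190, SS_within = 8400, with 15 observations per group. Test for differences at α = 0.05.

df_between = 2, df_within = 42. F = MS_between/MS_within = 1095.0/200.0 = 5.475. F_crit ≈ 3.22. Reject H₀. At least one mean differs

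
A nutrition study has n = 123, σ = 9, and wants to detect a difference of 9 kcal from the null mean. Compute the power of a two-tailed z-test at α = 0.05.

SE = σ/√n = 9/√123 = 0.812. Non-centrality λ = d/SE = 9/0.812 = 11.091. Power ≈ Φ(λ - z_{α/2}) = Φ(11.091 - 1.96) = Φ(9.131) = 1.0.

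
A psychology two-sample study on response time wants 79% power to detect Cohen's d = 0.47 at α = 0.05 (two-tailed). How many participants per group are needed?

z_{α/2} = 1.96, z_β = Φ⁻¹(0.79) = 0.806. For small effect (d = 0.47): n per group = 2(z_{α/2} + z_β)²/d² = 2(1.96 + 0.806)²/0.47² = 69.3 → 70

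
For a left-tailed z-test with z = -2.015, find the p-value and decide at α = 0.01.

p = P(Z < -2.015) = Φ(-2.015) ≈ 0.022. Since p ≥ 0.01, fail to reject H₀ (not significant) at α = 0.01.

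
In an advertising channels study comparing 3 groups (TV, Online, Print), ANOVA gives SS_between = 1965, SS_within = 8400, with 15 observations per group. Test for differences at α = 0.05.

df_between = 2, df_within = 42. F = MS_between/MS_within = 982.5/200.0 = 4.912. F_crit ≈ 3.22. Reject H₀. At least one mean differs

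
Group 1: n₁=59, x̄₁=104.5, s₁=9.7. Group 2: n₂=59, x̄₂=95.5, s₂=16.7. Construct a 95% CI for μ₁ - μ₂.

Difference = 9.0. SE = √(9.7²/59 + 16.7²/59) = 2.514. CI = (4.07, 13.93)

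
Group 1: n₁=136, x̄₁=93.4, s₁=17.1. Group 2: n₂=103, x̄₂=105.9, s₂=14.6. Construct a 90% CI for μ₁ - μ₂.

Difference = -12.5. SE = √(17.1²/136 + 14.6²/103) = 2.054. CI = (-15.88, -9.12)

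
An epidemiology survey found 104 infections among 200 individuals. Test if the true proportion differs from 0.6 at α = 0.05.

p̂ = 0.52, p₀ = 0.6. z = (p̂ - p₀)/√(p₀(1-p₀)/n) = -2.309. Critical: ±1.96. Reject H₀.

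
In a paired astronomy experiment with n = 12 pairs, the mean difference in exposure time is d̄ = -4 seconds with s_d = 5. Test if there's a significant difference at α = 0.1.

t = d̄/(s_d/√n) = -4/(5/√12) = -2.771. df = 11, critical t = ±1.796. Reject H₀.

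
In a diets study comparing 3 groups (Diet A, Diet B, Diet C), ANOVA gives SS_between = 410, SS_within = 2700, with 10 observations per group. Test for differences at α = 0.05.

df_between = 2, df_within = 27. F = MS_between/MS_within = 205.0/100.0 = 2.05. F_crit ≈ 3.354. Fail to reject H₀.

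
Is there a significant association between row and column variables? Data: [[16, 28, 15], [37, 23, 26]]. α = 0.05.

χ² = 6.976. df = 2, critical = 5.991. Reject H₀. Variables are dependent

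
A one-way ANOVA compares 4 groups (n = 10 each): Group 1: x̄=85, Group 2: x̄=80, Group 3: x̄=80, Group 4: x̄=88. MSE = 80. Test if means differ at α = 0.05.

Grand mean = 83.25. SS_between = 467.5, MS_between = 155.83. F = 1.948, F_crit ≈ 2.866. Fail to reject H₀.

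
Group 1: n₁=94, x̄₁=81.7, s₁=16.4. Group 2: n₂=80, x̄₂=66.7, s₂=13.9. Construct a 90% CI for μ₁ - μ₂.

Difference = 15.0. SE = √(16.4²/94 + 13.9²/80) = 2.297. CI = (11.22, 18.78)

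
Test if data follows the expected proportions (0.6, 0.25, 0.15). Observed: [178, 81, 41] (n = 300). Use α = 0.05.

Expected: [180.0, 75.0, 45.0]. χ² = 0.858. df = 2, critical = 5.991. Fail to reject H₀.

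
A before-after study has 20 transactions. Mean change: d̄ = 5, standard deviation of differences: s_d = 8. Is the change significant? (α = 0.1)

t = d̄/(s_d/√n) = 5/(8/√20) = 2.795. df = 19, critical t = ±1.729. Reject H₀.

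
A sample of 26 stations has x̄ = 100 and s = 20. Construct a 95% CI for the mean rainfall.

CI = x̄ ± t*(s/√n) = 100 ± 2.06(20/√26) = (91.92, 108.08)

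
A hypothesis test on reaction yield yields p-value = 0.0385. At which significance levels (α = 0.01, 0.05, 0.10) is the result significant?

p = 0.0385. Significant at: α = 0.05, 0.1.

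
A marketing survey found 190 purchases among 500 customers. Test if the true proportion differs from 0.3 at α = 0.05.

p̂ = 0.38, p₀ = 0.3. z = (p̂ - p₀)/√(p₀(1-p₀)/n) = 3.904. Critical: ±1.96. Reject H₀.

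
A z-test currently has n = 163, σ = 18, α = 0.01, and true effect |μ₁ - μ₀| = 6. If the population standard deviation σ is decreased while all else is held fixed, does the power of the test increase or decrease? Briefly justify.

Power increases: a smaller σ shrinks the standard error σ/√n, moving the sampling distribution under H₁ further from the critical value.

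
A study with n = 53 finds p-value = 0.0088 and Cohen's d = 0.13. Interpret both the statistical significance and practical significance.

Statistically significant (p = 0.0088 < 0.05). Cohen's d = 0.13 indicates a very small effect size. Both statistical and practical significance should be considered.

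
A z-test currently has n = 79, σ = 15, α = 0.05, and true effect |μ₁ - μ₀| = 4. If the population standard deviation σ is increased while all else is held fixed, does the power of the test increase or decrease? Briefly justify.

Power decreases: a larger σ inflates the standard error σ/√n, pulling the sampling distribution under H₁ back toward the critical value.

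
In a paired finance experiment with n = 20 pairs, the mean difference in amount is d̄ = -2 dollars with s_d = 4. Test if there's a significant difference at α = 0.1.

t = d̄/(s_d/√n) = -2/(4/√20) = -2.236. df = 19, critical t = ±1.729. Reject H₀.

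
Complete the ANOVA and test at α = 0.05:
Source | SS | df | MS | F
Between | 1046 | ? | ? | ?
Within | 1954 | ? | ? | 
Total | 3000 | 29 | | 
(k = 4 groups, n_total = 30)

df_between = 3, df_within = 26. MS_between = 348.67, MS_within = 75.15. F = 4.639, F_crit ≈ 2.975. Reject H₀.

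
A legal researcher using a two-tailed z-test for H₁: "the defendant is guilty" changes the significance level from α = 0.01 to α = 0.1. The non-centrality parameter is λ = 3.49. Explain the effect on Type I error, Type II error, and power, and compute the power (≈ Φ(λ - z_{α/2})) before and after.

Increasing α from 0.01 to 0.1:
• Type I error rate increases (α is the Type I rate by definition).
• Critical value moves from z_{α/2} = 2.576 to 1.645, so power = Φ(λ - z_{α/2}) goes from Φ(3.49 - 2.576) = 0.82 to Φ(3.49 - 1.645) = 0.967.
• Type II error rate β = 1 - power therefore decreases (0.18 → 0.033).
Appropriate when false negatives are costly — here, acquitting a guilty person.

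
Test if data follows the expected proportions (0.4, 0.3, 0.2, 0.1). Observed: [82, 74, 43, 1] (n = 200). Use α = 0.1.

Expected: [80.0, 60.0, 40.0, 20.0]. χ² = 21.592. df = 3, critical = 6.251. Reject H₀.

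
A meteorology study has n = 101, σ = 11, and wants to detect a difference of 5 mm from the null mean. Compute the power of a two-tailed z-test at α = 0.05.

SE = σ/√n = 11/√101 = 1.095. Non-centrality λ = d/SE = 5/1.095 = 4.568. Power ≈ Φ(λ - z_{α/2}) = Φ(4.568 - 1.96) = Φ(2.608) = 0.995.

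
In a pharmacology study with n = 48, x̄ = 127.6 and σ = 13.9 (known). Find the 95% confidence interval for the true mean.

CI = x̄ ± z*(σ/√n) = 127.6 ± 1.96(13.9/√48) = 127.6 ± 3.93 = (123.67, 131.53)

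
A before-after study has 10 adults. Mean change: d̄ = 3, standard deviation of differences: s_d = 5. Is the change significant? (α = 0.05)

t = d̄/(s_d/√n) = 3/(5/√10) = 1.897. df = 9, critical t = ±2.262. Fail to reject H₀.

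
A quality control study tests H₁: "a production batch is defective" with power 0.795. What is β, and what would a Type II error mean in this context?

β = 1 - power = 1 - 0.795 = 0.205. A Type II error is failing to reject H₀ when H₀ is false (false negative) — here, failing to conclude that a production batch is defective when in fact it is true. Consequence: shipping a defective batch — faulty products reach customers.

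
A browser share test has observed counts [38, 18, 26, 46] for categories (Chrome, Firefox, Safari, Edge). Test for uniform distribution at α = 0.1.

Expected = 32 each. χ² = Σ(O-E)²/E = 14.5. df = 3, critical value = 6.251. Reject H₀.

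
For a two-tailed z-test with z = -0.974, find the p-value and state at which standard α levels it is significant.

p = 2·P(Z > |-0.974|) = 2·(1 - Φ(0.974)) ≈ 0.3301. Not significant at any standard level.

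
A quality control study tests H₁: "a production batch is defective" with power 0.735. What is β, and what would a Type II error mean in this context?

β = 1 - power = 1 - 0.735 = 0.265. A Type II error is failing to reject H₀ when H₀ is false (false negative) — here, failing to conclude that a production batch is defective when in fact it is true. Consequence: shipping a defective batch — faulty products reach customers.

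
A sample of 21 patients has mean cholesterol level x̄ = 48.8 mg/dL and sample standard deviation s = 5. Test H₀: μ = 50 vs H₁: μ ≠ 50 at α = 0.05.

t = (x̄ - μ₀)/(s/√n) = (48.8 - 50)/(5/√21) = -1.1. df = 20, critical t = ±2.086. Fail to reject H₀.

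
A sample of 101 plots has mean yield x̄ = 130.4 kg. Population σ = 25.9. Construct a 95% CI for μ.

CI = x̄ ± z*(σ/√n) = 130.4 ± 1.96(25.9/√101) = 130.4 ± 5.05 = (125.35, 135.45)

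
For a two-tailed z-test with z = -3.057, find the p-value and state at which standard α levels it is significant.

p = 2·P(Z > |-3.057|) = 2·(1 - Φ(3.057)) ≈ 0.0022. Significant at α = 0.1; Significant at α = 0.05; Significant at α = 0.01.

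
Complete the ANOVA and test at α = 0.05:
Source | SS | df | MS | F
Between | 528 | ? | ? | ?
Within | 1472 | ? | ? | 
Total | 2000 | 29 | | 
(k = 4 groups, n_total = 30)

df_between = 3, df_within = 26. MS_between = 176.0, MS_within = 56.62. F = 3.109, F_crit ≈ 2.975. Reject H₀.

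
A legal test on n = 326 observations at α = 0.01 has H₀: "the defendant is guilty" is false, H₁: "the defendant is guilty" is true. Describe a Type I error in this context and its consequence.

Type I error: rejecting H₀ when it is true — concluding that the defendant is guilty when in fact it is not. Consequence: convicting an innocent person.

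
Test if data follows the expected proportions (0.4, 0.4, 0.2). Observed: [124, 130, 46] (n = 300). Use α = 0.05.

Expected: [120.0, 120.0, 60.0]. χ² = 4.233. df = 2, critical = 5.991. Fail to reject H₀.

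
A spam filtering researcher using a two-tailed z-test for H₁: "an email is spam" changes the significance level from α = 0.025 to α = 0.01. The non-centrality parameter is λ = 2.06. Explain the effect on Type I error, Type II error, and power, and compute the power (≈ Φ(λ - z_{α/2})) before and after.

Decreasing α from 0.025 to 0.01:
• Type I error rate decreases (α is the Type I rate by definition).
• Critical value moves from z_{α/2} = 2.241 to 2.576, so power = Φ(λ - z_{α/2}) goes from Φ(2.06 - 2.241) = 0.428 to Φ(2.06 - 2.576) = 0.303.
• Type II error rate β = 1 - power therefore increases (0.572 → 0.697).
Appropriate when false positives are costly — here, a legitimate email is sent to the spam folder and the user misses it.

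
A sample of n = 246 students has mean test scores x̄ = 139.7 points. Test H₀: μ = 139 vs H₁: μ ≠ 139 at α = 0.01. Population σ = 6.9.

z = (x̄ - μ₀)/(σ/√n) = (139.7 - 139)/(6.9/√246) = 1.591. Critical value: ±2.576. Since |1.591| ≤ 2.576, Fail to reject H₀.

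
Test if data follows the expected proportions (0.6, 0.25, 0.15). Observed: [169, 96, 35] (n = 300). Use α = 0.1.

Expected: [180.0, 75.0, 45.0]. χ² = 8.774. df = 2, critical = 4.605. Reject H₀.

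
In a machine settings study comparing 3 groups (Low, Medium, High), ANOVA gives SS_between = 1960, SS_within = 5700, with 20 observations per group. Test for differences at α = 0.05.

df_between = 2, df_within = 57. F = MS_between/MS_within = 980.0/100.0 = 9.8. F_crit ≈ 3.159. Reject H₀. At least one mean differs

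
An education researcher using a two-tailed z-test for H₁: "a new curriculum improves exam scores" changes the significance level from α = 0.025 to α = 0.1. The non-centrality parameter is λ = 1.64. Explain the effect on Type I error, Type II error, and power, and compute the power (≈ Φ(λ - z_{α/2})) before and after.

Increasing α from 0.025 to 0.1:
• Type I error rate increases (α is the Type I rate by definition).
• Critical value moves from z_{α/2} = 2.241 to 1.645, so power = Φ(λ - z_{α/2}) goes from Φ(1.64 - 2.241) = 0.274 to Φ(1.64 - 1.645) = 0.498.
• Type II error rate β = 1 - power therefore decreases (0.726 → 0.502).
Appropriate when false negatives are costly — here, keeping the old curriculum when the new one would have helped students.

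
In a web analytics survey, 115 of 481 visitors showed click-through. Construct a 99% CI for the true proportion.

p̂ = 0.239. CI = p̂ ± z*√(p̂(1-p̂)/n) = (0.189, 0.289)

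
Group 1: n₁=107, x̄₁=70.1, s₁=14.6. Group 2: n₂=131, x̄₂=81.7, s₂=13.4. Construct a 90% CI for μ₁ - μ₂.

Difference = -11.6. SE = √(14.6²/107 + 13.4²/131) = 1.834. CI = (-14.62, -8.58)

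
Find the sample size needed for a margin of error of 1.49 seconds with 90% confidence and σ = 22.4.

n = (z*σ/E)² = (1.645×22.4/1.49)² = 611.6 → n = 612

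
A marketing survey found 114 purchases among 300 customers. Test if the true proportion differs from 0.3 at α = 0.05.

p̂ = 0.38, p₀ = 0.3. z = (p̂ - p₀)/√(p₀(1-p₀)/n) = 3.024. Critical: ±1.96. Reject H₀.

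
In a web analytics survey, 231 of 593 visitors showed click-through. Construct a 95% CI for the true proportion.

p̂ = 0.39. CI = p̂ ± z*√(p̂(1-p̂)/n) = (0.35, 0.429)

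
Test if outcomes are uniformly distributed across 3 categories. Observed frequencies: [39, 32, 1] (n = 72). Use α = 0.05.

Expected = 24 each. χ² = Σ(O-E)²/E = 34.083. df = 2, critical value = 5.991. Reject H₀.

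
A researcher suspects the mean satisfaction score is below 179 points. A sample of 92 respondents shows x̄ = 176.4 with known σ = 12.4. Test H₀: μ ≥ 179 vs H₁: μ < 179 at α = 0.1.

z = -2.011. Critical value: -1.28. Reject H₀.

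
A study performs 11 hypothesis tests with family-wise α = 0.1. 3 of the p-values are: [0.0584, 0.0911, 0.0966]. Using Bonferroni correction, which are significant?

Bonferroni α = 0.1/11 = 0.00909. None of the given p-values are significant.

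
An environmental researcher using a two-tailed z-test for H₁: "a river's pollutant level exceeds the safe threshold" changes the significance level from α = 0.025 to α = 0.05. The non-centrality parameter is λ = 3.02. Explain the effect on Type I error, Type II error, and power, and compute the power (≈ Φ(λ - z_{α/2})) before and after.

Increasing α from 0.025 to 0.05:
• Type I error rate increases (α is the Type I rate by definition).
• Critical value moves from z_{α/2} = 2.241 to 1.96, so power = Φ(λ - z_{α/2}) goes from Φ(3.02 - 2.241) = 0.782 to Φ(3.02 - 1.96) = 0.855.
• Type II error rate β = 1 - power therefore decreases (0.218 → 0.145).
Appropriate when false negatives are costly — here, allowing unsafe pollution to continue.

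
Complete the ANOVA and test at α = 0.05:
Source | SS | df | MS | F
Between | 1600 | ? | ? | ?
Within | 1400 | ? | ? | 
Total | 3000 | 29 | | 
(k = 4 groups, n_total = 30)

df_between = 3, df_within = 26. MS_between = 533.33, MS_within = 53.85. F = 9.905, F_crit ≈ 2.975. Reject H₀.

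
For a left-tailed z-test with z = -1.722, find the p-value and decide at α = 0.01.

p = P(Z < -1.722) = Φ(-1.722) ≈ 0.0425. Since p ≥ 0.01, fail to reject H₀ (not significant) at α = 0.01.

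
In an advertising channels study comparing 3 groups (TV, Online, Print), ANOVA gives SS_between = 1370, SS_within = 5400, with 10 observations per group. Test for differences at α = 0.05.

df_between = 2, df_within = 27. F = MS_between/MS_within = 685.0/200.0 = 3.425. F_crit ≈ 3.354. Reject H₀. At least one mean differs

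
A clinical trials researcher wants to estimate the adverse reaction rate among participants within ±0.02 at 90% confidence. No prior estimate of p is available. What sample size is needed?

Conservative approach: use p = 0.5 (maximizes p(1-p) = 0.25). n = z²(0.25)/E² = 1.645²×0.25/0.02² = 1691.3 → n = 1692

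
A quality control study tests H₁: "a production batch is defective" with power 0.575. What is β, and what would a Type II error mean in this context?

β = 1 - power = 1 - 0.575 = 0.425. A Type II error is failing to reject H₀ when H₀ is false (false negative) — here, failing to conclude that a production batch is defective when in fact it is true. Consequence: shipping a defective batch — faulty products reach customers.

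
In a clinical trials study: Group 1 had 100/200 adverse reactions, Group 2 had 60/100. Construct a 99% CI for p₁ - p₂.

p̂₁ = 0.5, p̂₂ = 0.6. Difference = -0.1. CI = (-0.256, 0.056)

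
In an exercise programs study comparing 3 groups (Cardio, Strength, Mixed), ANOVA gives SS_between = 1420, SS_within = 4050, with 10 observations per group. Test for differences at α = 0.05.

df_between = 2, df_within = 27. F = MS_between/MS_within = 710.0/150.0 = 4.733. F_crit ≈ 3.354. Reject H₀. At least one mean differs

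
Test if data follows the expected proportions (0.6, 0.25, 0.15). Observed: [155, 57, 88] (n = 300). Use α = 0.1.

Expected: [180.0, 75.0, 45.0]. χ² = 48.881. df = 2, critical = 4.605. Reject H₀.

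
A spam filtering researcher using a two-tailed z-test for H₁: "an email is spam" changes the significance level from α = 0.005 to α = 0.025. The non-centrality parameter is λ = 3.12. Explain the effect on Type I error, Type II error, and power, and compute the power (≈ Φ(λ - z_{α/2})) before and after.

Increasing α from 0.005 to 0.025:
• Type I error rate increases (α is the Type I rate by definition).
• Critical value moves from z_{α/2} = 2.807 to 2.241, so power = Φ(λ - z_{α/2}) goes from Φ(3.12 - 2.807) = 0.623 to Φ(3.12 - 2.241) = 0.81.
• Type II error rate β = 1 - power therefore decreases (0.377 → 0.19).
Appropriate when false negatives are costly — here, a spam email lands in the inbox.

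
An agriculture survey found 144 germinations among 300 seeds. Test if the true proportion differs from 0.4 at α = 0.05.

p̂ = 0.48, p₀ = 0.4. z = (p̂ - p₀)/√(p₀(1-p₀)/n) = 2.828. Critical: ±1.96. Reject H₀.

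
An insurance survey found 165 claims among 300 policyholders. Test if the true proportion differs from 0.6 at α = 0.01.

p̂ = 0.55, p₀ = 0.6. z = (p̂ - p₀)/√(p₀(1-p₀)/n) = -1.768. Critical: ±2.576. Fail to reject H₀.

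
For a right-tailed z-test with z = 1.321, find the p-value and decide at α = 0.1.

p = P(Z > 1.321) = 1 - Φ(1.321) ≈ 0.0933. Since p < 0.1, reject H₀ (significant) at α = 0.1.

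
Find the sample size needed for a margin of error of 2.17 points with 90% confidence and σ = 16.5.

n = (z*σ/E)² = (1.645×16.5/2.17)² = 156.5 → n = 157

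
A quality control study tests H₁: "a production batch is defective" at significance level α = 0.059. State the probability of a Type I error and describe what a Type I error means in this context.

P(Type I error) = α = 0.059. A Type I error is rejecting H₀ when H₀ is actually true (false positive) — here, concluding that a production batch is defective when in fact this is not the case. Consequence: scrapping a good batch — wasted material and cost for no reason.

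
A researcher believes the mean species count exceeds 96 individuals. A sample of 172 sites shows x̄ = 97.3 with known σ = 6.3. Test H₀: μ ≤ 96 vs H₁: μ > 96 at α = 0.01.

z = 2.706. Critical value: 2.33. Reject H₀.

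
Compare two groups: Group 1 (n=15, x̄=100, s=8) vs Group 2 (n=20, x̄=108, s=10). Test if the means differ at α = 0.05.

Pooled sp = 9.2. t = -2.545, df = 33. Critical t = ±2.035. Reject H₀.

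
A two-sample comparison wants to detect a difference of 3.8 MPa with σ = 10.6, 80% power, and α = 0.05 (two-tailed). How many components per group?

n per group = 2(z_α/2 + z_β)²σ²/d² = 2×(1.96 + 0.84)²×10.6²/3.8² = 122.01 → n = 123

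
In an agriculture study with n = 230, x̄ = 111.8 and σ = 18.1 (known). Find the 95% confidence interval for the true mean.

CI = x̄ ± z*(σ/√n) = 111.8 ± 1.96(18.1/√230) = 111.8 ± 2.34 = (109.46, 114.14)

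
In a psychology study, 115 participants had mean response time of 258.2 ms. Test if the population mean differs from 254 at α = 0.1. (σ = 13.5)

z = (x̄ - μ₀)/(σ/√n) = (258.2 - 254)/(13.5/√115) = 3.336. Critical value: ±1.645. Since |3.336| > 1.645, Reject H₀.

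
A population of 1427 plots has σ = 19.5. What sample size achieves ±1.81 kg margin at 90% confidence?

Without FPC: n₀ = (1.645×19.5/1.81)² = 314.083. With FPC: n = n₀N/(n₀+N-1) = 257.6 → n = 258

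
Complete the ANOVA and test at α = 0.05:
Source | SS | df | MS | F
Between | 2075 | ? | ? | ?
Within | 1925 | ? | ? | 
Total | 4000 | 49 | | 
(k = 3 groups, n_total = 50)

df_between = 2, df_within = 47. MS_between = 1037.5, MS_within = 40.96. F = 25.331, F_crit ≈ 3.195. Reject H₀.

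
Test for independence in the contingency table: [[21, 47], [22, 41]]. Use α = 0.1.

χ² = 0.242. df = 1, critical = 2.706. Fail to reject H₀. No evidence of dependence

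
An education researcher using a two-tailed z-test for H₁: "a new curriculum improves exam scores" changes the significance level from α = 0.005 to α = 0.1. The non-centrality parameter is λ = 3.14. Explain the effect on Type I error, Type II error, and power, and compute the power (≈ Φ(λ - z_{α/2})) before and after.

Increasing α from 0.005 to 0.1:
• Type I error rate increases (α is the Type I rate by definition).
• Critical value moves from z_{α/2} = 2.807 to 1.645, so power = Φ(λ - z_{α/2}) goes from Φ(3.14 - 2.807) = 0.63 to Φ(3.14 - 1.645) = 0.933.
• Type II error rate β = 1 - power therefore decreases (0.37 → 0.067).
Appropriate when false negatives are costly — here, keeping the old curriculum when the new one would have helped students.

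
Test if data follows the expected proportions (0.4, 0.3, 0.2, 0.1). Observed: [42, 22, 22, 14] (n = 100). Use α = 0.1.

Expected: [40.0, 30.0, 20.0, 10.0]. χ² = 4.033. df = 3, critical = 6.251. Fail to reject H₀.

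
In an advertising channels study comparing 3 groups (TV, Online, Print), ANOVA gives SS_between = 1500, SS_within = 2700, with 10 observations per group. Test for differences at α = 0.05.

df_between = 2, df_within = 27. F = MS_between/MS_within = 750.0/100.0 = 7.5. F_crit ≈ 3.354. Reject H₀. At least one mean differs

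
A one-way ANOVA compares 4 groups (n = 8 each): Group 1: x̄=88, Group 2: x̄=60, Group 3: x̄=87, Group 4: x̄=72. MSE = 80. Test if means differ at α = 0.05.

Grand mean = 76.75. SS_between = 4278.0, MS_between = 1426.0. F = 17.825, F_crit ≈ 2.947. Reject H₀.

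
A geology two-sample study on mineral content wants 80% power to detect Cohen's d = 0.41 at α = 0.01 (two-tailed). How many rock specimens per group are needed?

z_{α/2} = 2.576, z_β = Φ⁻¹(0.8) = 0.842. For small effect (d = 0.41): n per group = 2(z_{α/2} + z_β)²/d² = 2(2.576 + 0.842)²/0.41² = 139.0 → 139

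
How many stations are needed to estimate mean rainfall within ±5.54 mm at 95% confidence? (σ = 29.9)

n = (z*σ/E)² = (1.96×29.9/5.54)² = 111.9 → n = 112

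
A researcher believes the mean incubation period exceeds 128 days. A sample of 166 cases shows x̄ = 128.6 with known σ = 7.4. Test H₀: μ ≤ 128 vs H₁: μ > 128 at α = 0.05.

z = 1.045. Critical value: 1.645. Fail to reject H₀.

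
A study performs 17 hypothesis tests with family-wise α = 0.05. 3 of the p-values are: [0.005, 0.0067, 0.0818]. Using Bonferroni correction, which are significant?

Bonferroni α = 0.05/17 = 0.00294. None of the given p-values are significant.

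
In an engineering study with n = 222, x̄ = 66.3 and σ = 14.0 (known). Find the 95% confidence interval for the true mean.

CI = x̄ ± z*(σ/√n) = 66.3 ± 1.96(14.0/√222) = 66.3 ± 1.84 = (64.46, 68.14)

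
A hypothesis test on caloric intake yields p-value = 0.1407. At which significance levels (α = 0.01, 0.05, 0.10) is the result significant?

p = 0.1407. Not significant at any of the given levels.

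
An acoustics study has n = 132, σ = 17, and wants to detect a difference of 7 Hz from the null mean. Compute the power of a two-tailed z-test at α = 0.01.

SE = σ/√n = 17/√132 = 1.48. Non-centrality λ = d/SE = 7/1.48 = 4.731. Power ≈ Φ(λ - z_{α/2}) = Φ(4.731 - 2.576) = Φ(2.155) = 0.984.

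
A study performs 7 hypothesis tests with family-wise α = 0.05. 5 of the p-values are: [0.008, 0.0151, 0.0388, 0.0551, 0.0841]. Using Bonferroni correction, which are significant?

Bonferroni α = 0.05/7 = 0.00714. None of the given p-values are significant.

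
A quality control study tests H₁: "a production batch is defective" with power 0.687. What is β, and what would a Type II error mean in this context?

β = 1 - power = 1 - 0.687 = 0.313. A Type II error is failing to reject H₀ when H₀ is false (false negative) — here, failing to conclude that a production batch is defective when in fact it is true. Consequence: shipping a defective batch — faulty products reach customers.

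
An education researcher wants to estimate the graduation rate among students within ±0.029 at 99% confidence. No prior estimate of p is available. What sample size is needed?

Conservative approach: use p = 0.5 (maximizes p(1-p) = 0.25). n = z²(0.25)/E² = 2.576²×0.25/0.029² = 1972.6 → n = 1973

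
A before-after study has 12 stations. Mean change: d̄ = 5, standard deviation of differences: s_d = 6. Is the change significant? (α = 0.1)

t = d̄/(s_d/√n) = 5/(6/√12) = 2.887. df = 11, critical t = ±1.796. Reject H₀.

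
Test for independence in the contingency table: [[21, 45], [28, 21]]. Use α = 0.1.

χ² = 7.375. df = 1, critical = 2.706. Reject H₀. Variables are dependent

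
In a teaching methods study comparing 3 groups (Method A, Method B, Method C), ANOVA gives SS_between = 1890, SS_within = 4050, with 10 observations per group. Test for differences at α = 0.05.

df_between = 2, df_within = 27. F = MS_between/MS_within = 945.0/150.0 = 6.3. F_crit ≈ 3.354. Reject H₀. At least one mean differs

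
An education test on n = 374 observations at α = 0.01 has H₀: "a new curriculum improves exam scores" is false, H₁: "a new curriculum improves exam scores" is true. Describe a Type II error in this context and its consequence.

Type II error: failing to reject H₀ when it is false — concluding that a new curriculum improves exam scores is not supported when in fact it is. Consequence: keeping the old curriculum when the new one would have helped students.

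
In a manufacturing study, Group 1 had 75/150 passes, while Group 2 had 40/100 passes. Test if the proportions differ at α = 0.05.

p̂₁ = 0.5, p̂₂ = 0.4, pooled p̂ = 0.46. z = 1.554. Critical: ±1.96. Fail to reject H₀.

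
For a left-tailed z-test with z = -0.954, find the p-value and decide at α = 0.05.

p = P(Z < -0.954) = Φ(-0.954) ≈ 0.17. Since p ≥ 0.05, fail to reject H₀ (not significant) at α = 0.05.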